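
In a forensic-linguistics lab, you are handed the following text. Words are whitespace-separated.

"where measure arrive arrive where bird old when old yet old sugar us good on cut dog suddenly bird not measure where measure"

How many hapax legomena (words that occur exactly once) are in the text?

10

Frequencies: where:3, measure:3, old:3, arrive:2, bird:2, when:1, yet:1, sugar:1, us:1, good:1, on:1, cut:1, dog:1, suddenly:1, not:1
Hapax (freq=1): cut, dog, good, not, on, suddenly, sugar, us, when, yet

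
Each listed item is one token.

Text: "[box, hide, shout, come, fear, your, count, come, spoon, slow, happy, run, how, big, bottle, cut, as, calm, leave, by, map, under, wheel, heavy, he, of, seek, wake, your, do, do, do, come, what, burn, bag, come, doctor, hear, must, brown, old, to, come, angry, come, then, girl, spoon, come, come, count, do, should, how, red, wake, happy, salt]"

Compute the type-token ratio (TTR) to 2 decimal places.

N = 59 tokens, V = 43 types.
TTR = V / N = 43 / 59 = 0.73

0.73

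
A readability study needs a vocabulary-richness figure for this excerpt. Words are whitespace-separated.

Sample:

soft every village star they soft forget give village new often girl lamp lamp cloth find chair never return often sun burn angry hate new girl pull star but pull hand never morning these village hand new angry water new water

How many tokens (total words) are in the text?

41

Tokens: soft, every, village, star, they, soft, forget, give, village, new, often, girl, lamp, lamp, cloth, find, chair, never, return, often, sun, burn, angry, hate, new, girl, pull, star, but, pull, hand, never, morning, these, village, hand, new, angry, water, new, water
N = 41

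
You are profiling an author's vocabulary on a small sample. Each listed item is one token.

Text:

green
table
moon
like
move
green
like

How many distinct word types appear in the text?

5

Distinct types: {green, like, moon, move, table}
V = 5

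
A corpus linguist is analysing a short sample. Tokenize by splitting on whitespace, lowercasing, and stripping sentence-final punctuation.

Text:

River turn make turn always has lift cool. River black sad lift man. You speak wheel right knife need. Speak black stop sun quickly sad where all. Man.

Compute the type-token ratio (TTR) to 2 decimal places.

N = 28 tokens, V = 21 types.
TTR = V / N = 21 / 28 = 0.75

0.75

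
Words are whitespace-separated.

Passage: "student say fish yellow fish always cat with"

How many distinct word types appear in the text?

Distinct types: {always, cat, fish, say, student, with, yellow}
V = 7

7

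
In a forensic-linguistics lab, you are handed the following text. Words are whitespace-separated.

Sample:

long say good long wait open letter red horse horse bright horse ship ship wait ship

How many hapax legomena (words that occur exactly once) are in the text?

Frequencies: horse:3, ship:3, long:2, wait:2, say:1, good:1, open:1, letter:1, red:1, bright:1
Hapax (freq=1): bright, good, letter, open, red, say

6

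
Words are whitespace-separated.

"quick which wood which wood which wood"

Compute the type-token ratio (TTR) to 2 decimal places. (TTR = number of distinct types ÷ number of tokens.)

N = 7 tokens, V = 3 types.
TTR = V / N = 3 / 7 = 0.43

0.43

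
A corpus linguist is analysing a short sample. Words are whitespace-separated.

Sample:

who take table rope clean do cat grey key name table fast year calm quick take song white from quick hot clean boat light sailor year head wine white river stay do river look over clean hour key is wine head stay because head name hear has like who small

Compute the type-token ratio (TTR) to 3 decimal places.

N = 50 tokens, V = 34 types.
TTR = V / N = 34 / 50 = 0.680

0.680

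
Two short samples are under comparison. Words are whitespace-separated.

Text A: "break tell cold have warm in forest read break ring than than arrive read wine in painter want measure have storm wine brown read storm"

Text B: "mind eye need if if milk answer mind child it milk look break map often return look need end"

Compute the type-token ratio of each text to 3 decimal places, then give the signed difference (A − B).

-0.057

TTR(A) = 17/25 = 0.680
TTR(B) = 14/19 = 0.737
Difference = 0.680 − 0.737 = -0.057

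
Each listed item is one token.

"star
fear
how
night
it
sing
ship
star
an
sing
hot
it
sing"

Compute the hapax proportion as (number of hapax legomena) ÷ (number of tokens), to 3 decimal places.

Frequencies: sing:3, star:2, it:2, fear:1, how:1, night:1, ship:1, an:1, hot:1
Hapax count = 6; token count = 13.
Ratio = 6 / 13 = 0.462

0.462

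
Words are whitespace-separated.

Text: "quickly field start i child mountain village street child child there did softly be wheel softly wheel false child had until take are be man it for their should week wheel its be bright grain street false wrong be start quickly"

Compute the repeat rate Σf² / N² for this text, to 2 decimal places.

Frequencies: child:4, be:4, wheel:3, quickly:2, start:2, street:2, softly:2, false:2, field:1, i:1, mountain:1, village:1, there:1, did:1, had:1, until:1, take:1, are:1, man:1, it:1, … (8 more, each freq 1)
Σf² = 81; N² = 1681
Repeat rate = 81 / 1681 = 0.05

0.05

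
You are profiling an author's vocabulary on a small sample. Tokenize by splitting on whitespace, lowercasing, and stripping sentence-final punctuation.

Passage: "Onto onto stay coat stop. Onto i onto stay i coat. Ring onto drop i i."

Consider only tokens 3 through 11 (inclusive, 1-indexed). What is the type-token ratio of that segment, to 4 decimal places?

Segment tokens 3–11: stay, coat, stop, onto, i, onto, stay, i, coat
Segment N = 9, segment V = 5.
TTR = 5 / 9 = 0.5556

0.5556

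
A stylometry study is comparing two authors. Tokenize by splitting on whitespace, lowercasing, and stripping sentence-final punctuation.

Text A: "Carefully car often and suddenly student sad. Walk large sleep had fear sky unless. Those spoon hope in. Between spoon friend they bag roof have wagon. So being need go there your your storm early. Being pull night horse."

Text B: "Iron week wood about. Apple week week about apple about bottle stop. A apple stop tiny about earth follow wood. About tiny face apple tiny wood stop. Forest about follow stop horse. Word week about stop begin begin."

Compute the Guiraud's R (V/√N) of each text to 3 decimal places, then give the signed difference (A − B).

A: V=36, N=39, R=5.765
B: V=16, N=38, R=2.596
Difference = 5.765 − 2.596 = 3.169

3.169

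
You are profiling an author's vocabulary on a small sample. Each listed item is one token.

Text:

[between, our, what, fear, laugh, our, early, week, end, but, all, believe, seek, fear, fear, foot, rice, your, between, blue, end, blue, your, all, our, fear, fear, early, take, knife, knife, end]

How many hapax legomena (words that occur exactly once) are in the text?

Frequencies: fear:5, our:3, end:3, between:2, early:2, all:2, your:2, blue:2, knife:2, what:1, laugh:1, week:1, but:1, believe:1, seek:1, foot:1, rice:1, take:1
Hapax (freq=1): believe, but, foot, laugh, rice, seek, take, week, what

9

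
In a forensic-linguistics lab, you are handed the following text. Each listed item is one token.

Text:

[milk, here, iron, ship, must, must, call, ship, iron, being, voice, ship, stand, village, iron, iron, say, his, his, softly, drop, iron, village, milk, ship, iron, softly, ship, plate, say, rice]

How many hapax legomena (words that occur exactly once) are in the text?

8

Frequencies: iron:6, ship:5, milk:2, must:2, village:2, say:2, his:2, softly:2, here:1, call:1, being:1, voice:1, stand:1, drop:1, plate:1, rice:1
Hapax (freq=1): being, call, drop, here, plate, rice, stand, voice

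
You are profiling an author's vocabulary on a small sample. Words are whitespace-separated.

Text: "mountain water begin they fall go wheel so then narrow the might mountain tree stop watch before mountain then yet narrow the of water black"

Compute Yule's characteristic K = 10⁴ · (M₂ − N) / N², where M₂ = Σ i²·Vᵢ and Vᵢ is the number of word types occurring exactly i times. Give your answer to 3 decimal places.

Frequencies: mountain:3, water:2, then:2, narrow:2, the:2, begin:1, they:1, fall:1, go:1, wheel:1, so:1, might:1, tree:1, stop:1, watch:1, before:1, yet:1, of:1, black:1
N = 25. Frequency spectrum: V_1=14, V_2=4, V_3=1
M₂ = 1²·14 + 2²·4 + 3²·1 = 39
K = 10000 × (39 − 25) / 25² = 224.000

224.000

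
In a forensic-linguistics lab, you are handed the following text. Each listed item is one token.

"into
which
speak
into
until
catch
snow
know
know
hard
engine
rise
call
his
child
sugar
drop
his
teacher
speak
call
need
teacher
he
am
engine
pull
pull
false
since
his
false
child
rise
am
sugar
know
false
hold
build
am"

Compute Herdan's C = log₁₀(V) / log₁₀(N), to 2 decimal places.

N = 41, V = 24.
log₁₀(V) = 1.380211, log₁₀(N) = 1.612784
C = 1.380211 / 1.612784 = 0.86

0.86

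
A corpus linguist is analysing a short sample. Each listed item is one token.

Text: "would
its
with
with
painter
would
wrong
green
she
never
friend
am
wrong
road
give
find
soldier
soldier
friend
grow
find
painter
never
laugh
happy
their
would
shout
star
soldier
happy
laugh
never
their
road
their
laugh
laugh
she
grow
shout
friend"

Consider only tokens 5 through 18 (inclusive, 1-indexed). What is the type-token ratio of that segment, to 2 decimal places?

0.86

Segment tokens 5–18: painter, would, wrong, green, she, never, friend, am, wrong, road, give, find, soldier, soldier
Segment N = 14, segment V = 12.
TTR = 12 / 14 = 0.86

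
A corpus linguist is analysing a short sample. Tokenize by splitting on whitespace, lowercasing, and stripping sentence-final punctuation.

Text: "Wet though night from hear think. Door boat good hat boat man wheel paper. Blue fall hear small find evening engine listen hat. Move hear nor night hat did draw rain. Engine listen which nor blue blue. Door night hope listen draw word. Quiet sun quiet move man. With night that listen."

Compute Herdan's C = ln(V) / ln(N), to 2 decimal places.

0.88

N = 52, V = 32.
ln(V) = 3.465736, ln(N) = 3.951244
C = 3.465736 / 3.951244 = 0.88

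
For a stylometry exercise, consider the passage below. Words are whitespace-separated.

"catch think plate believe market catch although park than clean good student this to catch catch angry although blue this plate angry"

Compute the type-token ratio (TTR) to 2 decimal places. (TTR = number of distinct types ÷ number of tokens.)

0.68

N = 22 tokens, V = 15 types.
TTR = V / N = 15 / 22 = 0.68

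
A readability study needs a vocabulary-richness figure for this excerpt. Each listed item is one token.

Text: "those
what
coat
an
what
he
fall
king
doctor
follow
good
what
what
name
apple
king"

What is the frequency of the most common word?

4

Frequencies: what:4, king:2, those:1, coat:1, an:1, he:1, fall:1, doctor:1, follow:1, good:1, name:1, apple:1
Most common: 'what' with frequency 4.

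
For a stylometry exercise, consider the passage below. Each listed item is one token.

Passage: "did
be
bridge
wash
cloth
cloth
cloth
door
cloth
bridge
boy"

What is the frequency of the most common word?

4

Frequencies: cloth:4, bridge:2, did:1, be:1, wash:1, door:1, boy:1
Most common: 'cloth' with frequency 4.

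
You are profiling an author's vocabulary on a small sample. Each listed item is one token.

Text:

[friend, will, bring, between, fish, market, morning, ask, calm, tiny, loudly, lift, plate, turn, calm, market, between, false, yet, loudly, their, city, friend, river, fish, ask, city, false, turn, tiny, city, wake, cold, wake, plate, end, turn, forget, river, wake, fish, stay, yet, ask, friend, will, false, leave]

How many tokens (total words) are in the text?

48

Tokens: friend, will, bring, between, fish, market, morning, ask, calm, tiny, loudly, lift, plate, turn, calm, market, between, false, yet, loudly, their, city, friend, river, fish, ask, city, false, turn, tiny, city, wake, cold, wake, plate, end, turn, forget, river, wake, fish, stay, yet, ask, friend, will, false, leave
N = 48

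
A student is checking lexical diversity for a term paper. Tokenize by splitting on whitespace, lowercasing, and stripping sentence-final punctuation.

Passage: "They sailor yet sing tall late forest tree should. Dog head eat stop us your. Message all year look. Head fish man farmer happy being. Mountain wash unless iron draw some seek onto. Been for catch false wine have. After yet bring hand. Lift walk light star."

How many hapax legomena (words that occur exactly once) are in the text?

Frequencies: yet:2, head:2, they:1, sailor:1, sing:1, tall:1, late:1, forest:1, tree:1, should:1, dog:1, eat:1, stop:1, us:1, your:1, message:1, all:1, year:1, look:1, fish:1, … (25 more, each freq 1)
Hapax (freq=1): after, all, been, being, bring, catch, dog, draw, eat, false, farmer, fish, for, forest, hand, happy, have, iron, late, lift, light, look, man, message, mountain, onto, sailor, seek, should, sing, some, star, stop, tall, they, tree, unless, us, walk, wash, wine, year, your

43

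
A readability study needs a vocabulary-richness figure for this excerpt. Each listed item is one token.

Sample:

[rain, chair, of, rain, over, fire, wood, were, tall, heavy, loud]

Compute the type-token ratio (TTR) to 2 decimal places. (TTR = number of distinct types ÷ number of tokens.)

0.91

N = 11 tokens, V = 10 types.
TTR = V / N = 10 / 11 = 0.91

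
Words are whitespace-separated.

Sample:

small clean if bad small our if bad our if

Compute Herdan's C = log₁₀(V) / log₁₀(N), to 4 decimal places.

N = 10, V = 5.
log₁₀(V) = 0.698970, log₁₀(N) = 1.000000
C = 0.698970 / 1.000000 = 0.6990

0.6990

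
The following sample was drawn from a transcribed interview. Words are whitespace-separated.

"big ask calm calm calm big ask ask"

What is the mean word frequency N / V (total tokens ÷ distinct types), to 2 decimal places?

N = 8 tokens, V = 3 types.
Mean frequency = N / V = 8 / 3 = 2.67

2.67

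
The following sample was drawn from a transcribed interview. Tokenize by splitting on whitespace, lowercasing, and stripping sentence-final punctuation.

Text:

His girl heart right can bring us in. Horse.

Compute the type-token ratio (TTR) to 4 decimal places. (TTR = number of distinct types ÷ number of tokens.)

N = 9 tokens, V = 9 types.
TTR = V / N = 9 / 9 = 1.0000

1.0000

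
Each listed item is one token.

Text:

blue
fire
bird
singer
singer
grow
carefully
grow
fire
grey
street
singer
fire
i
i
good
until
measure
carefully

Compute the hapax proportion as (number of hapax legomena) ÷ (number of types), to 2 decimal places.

0.58

Frequencies: fire:3, singer:3, grow:2, carefully:2, i:2, blue:1, bird:1, grey:1, street:1, good:1, until:1, measure:1
Hapax count = 7; type count = 12.
Ratio = 7 / 12 = 0.58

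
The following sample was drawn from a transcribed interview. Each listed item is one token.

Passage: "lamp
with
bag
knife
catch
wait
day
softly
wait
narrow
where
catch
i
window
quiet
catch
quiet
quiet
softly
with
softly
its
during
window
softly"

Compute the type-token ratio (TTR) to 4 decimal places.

0.6000

N = 25 tokens, V = 15 types.
TTR = V / N = 15 / 25 = 0.6000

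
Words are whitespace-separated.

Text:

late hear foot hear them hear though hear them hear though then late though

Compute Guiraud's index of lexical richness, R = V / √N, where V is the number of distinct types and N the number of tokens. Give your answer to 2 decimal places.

1.60

N = 14, V = 6.
√N = 3.741657
R = 6 / 3.741657 = 1.60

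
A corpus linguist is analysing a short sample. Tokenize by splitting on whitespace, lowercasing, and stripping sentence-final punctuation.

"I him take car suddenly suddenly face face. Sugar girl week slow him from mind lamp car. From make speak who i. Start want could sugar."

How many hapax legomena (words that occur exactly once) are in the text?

Frequencies: i:2, him:2, car:2, suddenly:2, face:2, sugar:2, from:2, take:1, girl:1, week:1, slow:1, mind:1, lamp:1, make:1, speak:1, who:1, start:1, want:1, could:1
Hapax (freq=1): could, girl, lamp, make, mind, slow, speak, start, take, want, week, who

12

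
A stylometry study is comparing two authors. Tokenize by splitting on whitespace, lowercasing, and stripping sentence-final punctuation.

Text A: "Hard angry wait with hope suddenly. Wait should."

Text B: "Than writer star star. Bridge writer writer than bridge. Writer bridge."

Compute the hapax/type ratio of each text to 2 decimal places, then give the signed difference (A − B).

0.86

A: hapax=6, V=7, ratio=0.86
B: hapax=0, V=4, ratio=0.00
Difference = 0.86 − 0.00 = 0.86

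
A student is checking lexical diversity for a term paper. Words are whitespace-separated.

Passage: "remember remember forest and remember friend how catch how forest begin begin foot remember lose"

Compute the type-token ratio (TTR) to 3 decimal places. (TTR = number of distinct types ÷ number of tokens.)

0.600

N = 15 tokens, V = 9 types.
TTR = V / N = 9 / 15 = 0.600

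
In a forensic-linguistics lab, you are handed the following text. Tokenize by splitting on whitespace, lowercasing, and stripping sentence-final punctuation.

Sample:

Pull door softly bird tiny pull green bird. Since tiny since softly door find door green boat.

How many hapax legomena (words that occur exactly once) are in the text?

Frequencies: door:3, pull:2, softly:2, bird:2, tiny:2, green:2, since:2, find:1, boat:1
Hapax (freq=1): boat, find

2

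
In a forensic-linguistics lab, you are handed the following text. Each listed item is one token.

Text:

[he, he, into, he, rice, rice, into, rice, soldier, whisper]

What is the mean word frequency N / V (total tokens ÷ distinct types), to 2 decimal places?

2.00

N = 10 tokens, V = 5 types.
Mean frequency = N / V = 10 / 5 = 2.00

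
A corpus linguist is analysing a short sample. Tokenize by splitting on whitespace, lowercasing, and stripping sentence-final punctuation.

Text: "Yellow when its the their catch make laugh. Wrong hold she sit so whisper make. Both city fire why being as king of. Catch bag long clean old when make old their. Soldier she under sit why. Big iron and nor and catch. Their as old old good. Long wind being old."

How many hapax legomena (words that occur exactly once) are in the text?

22

Frequencies: old:5, their:3, catch:3, make:3, when:2, she:2, sit:2, why:2, being:2, as:2, long:2, and:2, yellow:1, its:1, the:1, laugh:1, wrong:1, hold:1, so:1, whisper:1, … (14 more, each freq 1)
Hapax (freq=1): bag, big, both, city, clean, fire, good, hold, iron, its, king, laugh, nor, of, so, soldier, the, under, whisper, wind, wrong, yellow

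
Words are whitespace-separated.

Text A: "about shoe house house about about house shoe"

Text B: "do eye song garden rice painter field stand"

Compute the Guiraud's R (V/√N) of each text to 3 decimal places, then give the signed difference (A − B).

-1.767

A: V=3, N=8, R=1.061
B: V=8, N=8, R=2.828
Difference = 1.061 − 2.828 = -1.767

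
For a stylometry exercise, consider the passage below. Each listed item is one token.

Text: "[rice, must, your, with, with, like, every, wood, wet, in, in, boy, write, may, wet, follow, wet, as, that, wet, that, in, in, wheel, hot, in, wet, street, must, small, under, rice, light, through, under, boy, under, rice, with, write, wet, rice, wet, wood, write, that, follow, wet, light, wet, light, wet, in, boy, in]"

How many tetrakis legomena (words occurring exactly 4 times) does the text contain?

Frequencies: wet:10, in:7, rice:4, with:3, boy:3, write:3, that:3, under:3, light:3, must:2, wood:2, follow:2, your:1, like:1, every:1, may:1, as:1, wheel:1, hot:1, street:1, … (2 more, each freq 1)
Words with frequency 4: rice

1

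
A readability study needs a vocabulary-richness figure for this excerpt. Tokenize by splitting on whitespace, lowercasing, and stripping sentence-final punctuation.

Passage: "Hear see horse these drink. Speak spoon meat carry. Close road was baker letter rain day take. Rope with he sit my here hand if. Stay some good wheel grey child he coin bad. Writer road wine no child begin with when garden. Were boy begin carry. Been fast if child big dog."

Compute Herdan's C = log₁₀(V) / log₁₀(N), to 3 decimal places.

0.959

N = 53, V = 45.
log₁₀(V) = 1.653213, log₁₀(N) = 1.724276
C = 1.653213 / 1.724276 = 0.959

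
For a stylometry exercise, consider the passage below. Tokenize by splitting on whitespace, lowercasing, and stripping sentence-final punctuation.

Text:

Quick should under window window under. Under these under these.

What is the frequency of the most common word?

4

Frequencies: under:4, window:2, these:2, quick:1, should:1
Most common: 'under' with frequency 4.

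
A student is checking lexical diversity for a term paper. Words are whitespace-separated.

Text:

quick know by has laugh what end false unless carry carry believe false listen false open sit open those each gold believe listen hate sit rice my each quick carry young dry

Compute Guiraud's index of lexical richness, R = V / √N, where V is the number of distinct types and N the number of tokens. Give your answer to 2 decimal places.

N = 32, V = 22.
√N = 5.656854
R = 22 / 5.656854 = 3.89

3.89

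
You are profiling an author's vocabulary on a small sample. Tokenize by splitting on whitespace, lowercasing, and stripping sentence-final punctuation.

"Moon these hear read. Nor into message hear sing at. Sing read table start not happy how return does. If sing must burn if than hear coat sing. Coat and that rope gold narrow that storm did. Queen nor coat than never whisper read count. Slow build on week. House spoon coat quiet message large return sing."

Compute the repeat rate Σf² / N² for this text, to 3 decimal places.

Frequencies: sing:5, coat:4, hear:3, read:3, nor:2, message:2, return:2, if:2, than:2, that:2, moon:1, these:1, into:1, at:1, table:1, start:1, not:1, happy:1, how:1, does:1, … (20 more, each freq 1)
Σf² = 113; N² = 3249
Repeat rate = 113 / 3249 = 0.035

0.035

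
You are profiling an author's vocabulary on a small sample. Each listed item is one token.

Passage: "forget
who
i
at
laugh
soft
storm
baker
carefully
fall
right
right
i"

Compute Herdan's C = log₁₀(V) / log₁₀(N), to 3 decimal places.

N = 13, V = 11.
log₁₀(V) = 1.041393, log₁₀(N) = 1.113943
C = 1.041393 / 1.113943 = 0.935

0.935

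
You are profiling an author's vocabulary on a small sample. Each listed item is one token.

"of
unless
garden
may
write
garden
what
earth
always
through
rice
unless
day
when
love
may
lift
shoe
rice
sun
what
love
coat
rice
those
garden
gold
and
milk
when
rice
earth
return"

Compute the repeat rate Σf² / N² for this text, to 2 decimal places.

0.06

Frequencies: rice:4, garden:3, unless:2, may:2, what:2, earth:2, when:2, love:2, of:1, write:1, always:1, through:1, day:1, lift:1, shoe:1, sun:1, coat:1, those:1, gold:1, and:1, … (2 more, each freq 1)
Σf² = 63; N² = 1089
Repeat rate = 63 / 1089 = 0.06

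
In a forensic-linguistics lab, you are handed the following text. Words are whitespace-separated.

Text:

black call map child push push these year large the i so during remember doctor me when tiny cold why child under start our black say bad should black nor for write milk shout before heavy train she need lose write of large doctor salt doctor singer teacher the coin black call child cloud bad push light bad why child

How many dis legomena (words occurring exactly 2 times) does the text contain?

Frequencies: black:4, child:4, push:3, doctor:3, bad:3, call:2, large:2, the:2, why:2, write:2, map:1, these:1, year:1, i:1, so:1, during:1, remember:1, me:1, when:1, tiny:1, … (23 more, each freq 1)
Words with frequency 2: call, large, the, why, write

5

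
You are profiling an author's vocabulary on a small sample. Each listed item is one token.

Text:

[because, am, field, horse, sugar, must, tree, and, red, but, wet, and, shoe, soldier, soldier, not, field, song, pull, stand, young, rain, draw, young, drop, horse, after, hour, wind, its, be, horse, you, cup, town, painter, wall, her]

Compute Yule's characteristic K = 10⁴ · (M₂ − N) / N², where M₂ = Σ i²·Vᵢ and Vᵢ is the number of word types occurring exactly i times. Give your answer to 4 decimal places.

96.9529

Frequencies: horse:3, field:2, and:2, soldier:2, young:2, because:1, am:1, sugar:1, must:1, tree:1, red:1, but:1, wet:1, shoe:1, not:1, song:1, pull:1, stand:1, rain:1, draw:1, … (12 more, each freq 1)
N = 38. Frequency spectrum: V_1=27, V_2=4, V_3=1
M₂ = 1²·27 + 2²·4 + 3²·1 = 52
K = 10000 × (52 − 38) / 38² = 96.9529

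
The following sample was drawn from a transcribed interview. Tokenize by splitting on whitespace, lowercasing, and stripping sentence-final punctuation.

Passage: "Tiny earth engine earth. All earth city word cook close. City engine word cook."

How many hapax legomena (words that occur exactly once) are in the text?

Frequencies: earth:3, engine:2, city:2, word:2, cook:2, tiny:1, all:1, close:1
Hapax (freq=1): all, close, tiny

3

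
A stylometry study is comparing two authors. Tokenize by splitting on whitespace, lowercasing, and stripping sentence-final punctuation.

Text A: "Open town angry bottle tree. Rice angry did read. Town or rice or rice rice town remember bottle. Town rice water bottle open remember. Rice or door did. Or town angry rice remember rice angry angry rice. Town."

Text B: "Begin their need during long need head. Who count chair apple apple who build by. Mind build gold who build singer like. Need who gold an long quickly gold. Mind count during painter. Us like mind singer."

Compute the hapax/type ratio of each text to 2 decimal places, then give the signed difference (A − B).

-0.12

A: hapax=4, V=12, ratio=0.33
B: hapax=9, V=20, ratio=0.45
Difference = 0.33 − 0.45 = -0.12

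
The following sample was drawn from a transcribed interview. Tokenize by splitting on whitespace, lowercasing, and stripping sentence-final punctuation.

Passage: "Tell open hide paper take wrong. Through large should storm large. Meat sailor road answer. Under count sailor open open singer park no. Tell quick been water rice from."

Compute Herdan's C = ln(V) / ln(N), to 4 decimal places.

N = 29, V = 24.
ln(V) = 3.178054, ln(N) = 3.367296
C = 3.178054 / 3.367296 = 0.9438

0.9438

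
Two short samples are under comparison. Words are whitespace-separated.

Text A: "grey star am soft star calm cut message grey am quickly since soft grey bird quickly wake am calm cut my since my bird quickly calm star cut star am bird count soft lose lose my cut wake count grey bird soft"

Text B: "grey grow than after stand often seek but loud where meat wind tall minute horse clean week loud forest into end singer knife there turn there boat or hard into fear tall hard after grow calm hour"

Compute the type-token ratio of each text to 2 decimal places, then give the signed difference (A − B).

TTR(A) = 14/42 = 0.33
TTR(B) = 30/37 = 0.81
Difference = 0.33 − 0.81 = -0.48

-0.48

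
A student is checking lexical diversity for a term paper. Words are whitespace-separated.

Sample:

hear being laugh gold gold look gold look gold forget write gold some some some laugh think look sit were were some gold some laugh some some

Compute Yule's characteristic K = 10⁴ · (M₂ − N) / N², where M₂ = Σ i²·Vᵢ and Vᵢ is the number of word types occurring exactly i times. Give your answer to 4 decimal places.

1179.6982

Frequencies: some:7, gold:6, laugh:3, look:3, were:2, hear:1, being:1, forget:1, write:1, think:1, sit:1
N = 27. Frequency spectrum: V_1=6, V_2=1, V_3=2, V_6=1, V_7=1
M₂ = 1²·6 + 2²·1 + 3²·2 + 6²·1 + 7²·1 = 113
K = 10000 × (113 − 27) / 27² = 1179.6982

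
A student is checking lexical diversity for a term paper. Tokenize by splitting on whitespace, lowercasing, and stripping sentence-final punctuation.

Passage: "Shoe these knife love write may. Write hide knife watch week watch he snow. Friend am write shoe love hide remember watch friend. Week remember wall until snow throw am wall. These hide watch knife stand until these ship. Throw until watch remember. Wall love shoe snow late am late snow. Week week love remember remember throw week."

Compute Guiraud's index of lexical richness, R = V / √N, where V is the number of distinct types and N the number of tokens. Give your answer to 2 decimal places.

2.63

N = 58, V = 20.
√N = 7.615773
R = 20 / 7.615773 = 2.63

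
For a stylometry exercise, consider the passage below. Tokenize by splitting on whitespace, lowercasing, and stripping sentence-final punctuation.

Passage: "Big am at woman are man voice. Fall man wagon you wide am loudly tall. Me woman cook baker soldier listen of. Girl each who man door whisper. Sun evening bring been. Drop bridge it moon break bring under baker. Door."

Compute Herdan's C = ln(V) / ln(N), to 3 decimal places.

N = 41, V = 34.
ln(V) = 3.526361, ln(N) = 3.713572
C = 3.526361 / 3.713572 = 0.950

0.950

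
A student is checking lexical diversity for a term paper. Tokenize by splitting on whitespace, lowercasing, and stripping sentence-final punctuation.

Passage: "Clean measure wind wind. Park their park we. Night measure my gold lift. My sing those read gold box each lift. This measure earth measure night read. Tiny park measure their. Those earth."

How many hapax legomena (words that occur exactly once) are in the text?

Frequencies: measure:5, park:3, wind:2, their:2, night:2, my:2, gold:2, lift:2, those:2, read:2, earth:2, clean:1, we:1, sing:1, box:1, each:1, this:1, tiny:1
Hapax (freq=1): box, clean, each, sing, this, tiny, we

7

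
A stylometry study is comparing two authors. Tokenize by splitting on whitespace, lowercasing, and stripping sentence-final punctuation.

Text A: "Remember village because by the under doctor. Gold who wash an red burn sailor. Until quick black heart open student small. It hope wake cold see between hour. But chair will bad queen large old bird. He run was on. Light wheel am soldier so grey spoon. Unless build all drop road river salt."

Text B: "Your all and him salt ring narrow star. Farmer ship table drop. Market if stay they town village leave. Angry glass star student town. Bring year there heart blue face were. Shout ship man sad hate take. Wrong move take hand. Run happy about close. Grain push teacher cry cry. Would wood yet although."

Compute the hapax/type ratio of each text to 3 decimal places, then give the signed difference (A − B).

0.102

A: hapax=54, V=54, ratio=1.000
B: hapax=44, V=49, ratio=0.898
Difference = 1.000 − 0.898 = 0.102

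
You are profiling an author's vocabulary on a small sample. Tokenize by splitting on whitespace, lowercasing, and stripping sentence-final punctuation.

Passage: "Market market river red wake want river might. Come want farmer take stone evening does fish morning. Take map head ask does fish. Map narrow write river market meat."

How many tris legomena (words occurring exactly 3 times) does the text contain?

2

Frequencies: market:3, river:3, want:2, take:2, does:2, fish:2, map:2, red:1, wake:1, might:1, come:1, farmer:1, stone:1, evening:1, morning:1, head:1, ask:1, narrow:1, write:1, meat:1
Words with frequency 3: market, river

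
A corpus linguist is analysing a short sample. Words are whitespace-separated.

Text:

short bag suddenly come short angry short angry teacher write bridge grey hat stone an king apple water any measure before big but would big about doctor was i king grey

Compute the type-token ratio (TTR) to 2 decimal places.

N = 31 tokens, V = 25 types.
TTR = V / N = 25 / 31 = 0.81

0.81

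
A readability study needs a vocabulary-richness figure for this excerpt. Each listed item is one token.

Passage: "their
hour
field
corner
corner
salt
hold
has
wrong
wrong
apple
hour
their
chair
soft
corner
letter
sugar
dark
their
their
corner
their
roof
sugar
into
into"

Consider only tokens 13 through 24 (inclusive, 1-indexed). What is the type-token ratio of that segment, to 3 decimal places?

0.667

Segment tokens 13–24: their, chair, soft, corner, letter, sugar, dark, their, their, corner, their, roof
Segment N = 12, segment V = 8.
TTR = 8 / 12 = 0.667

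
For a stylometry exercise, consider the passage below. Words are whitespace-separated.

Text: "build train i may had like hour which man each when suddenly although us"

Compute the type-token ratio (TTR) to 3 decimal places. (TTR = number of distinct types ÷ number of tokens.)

1.000

N = 14 tokens, V = 14 types.
TTR = V / N = 14 / 14 = 1.000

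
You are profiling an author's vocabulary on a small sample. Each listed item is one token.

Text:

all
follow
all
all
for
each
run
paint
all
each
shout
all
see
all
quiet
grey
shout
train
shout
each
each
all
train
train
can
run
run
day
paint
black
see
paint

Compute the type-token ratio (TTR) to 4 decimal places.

0.4375

N = 32 tokens, V = 14 types.
TTR = V / N = 14 / 32 = 0.4375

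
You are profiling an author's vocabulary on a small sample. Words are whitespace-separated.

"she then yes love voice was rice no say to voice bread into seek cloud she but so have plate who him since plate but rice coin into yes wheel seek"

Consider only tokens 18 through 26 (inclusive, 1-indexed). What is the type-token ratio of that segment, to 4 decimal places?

0.8889

Segment tokens 18–26: so, have, plate, who, him, since, plate, but, rice
Segment N = 9, segment V = 8.
TTR = 8 / 9 = 0.8889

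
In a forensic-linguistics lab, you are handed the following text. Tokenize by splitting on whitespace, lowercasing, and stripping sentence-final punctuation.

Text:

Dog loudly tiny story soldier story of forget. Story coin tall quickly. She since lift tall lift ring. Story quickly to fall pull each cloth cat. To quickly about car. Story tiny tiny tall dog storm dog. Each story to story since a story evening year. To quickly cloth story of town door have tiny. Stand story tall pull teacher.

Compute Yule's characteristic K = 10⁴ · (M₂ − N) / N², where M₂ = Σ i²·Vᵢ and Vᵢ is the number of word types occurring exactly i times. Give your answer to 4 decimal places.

Frequencies: story:10, tiny:4, tall:4, quickly:4, to:4, dog:3, of:2, since:2, lift:2, pull:2, each:2, cloth:2, loudly:1, soldier:1, forget:1, coin:1, she:1, ring:1, fall:1, cat:1, … (11 more, each freq 1)
N = 60. Frequency spectrum: V_1=19, V_2=6, V_3=1, V_4=4, V_10=1
M₂ = 1²·19 + 2²·6 + 3²·1 + 4²·4 + 10²·1 = 216
K = 10000 × (216 − 60) / 60² = 433.3333

433.3333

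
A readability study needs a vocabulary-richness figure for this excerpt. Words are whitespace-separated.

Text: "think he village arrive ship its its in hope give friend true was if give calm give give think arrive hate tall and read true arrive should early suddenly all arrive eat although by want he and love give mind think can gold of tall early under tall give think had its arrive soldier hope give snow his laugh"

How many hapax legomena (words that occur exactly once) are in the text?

Frequencies: give:7, arrive:5, think:4, its:3, tall:3, he:2, hope:2, true:2, and:2, early:2, village:1, ship:1, in:1, friend:1, was:1, if:1, calm:1, hate:1, read:1, should:1, … (17 more, each freq 1)
Hapax (freq=1): all, although, by, calm, can, eat, friend, gold, had, hate, his, if, in, laugh, love, mind, of, read, ship, should, snow, soldier, suddenly, under, village, want, was

27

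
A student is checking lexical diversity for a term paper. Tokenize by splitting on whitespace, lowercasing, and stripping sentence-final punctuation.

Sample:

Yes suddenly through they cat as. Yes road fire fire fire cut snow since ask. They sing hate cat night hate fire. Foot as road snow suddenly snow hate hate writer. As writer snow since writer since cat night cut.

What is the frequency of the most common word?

Frequencies: fire:4, snow:4, hate:4, cat:3, as:3, since:3, writer:3, yes:2, suddenly:2, they:2, road:2, cut:2, night:2, through:1, ask:1, sing:1, foot:1
Most common: 'fire' with frequency 4.

4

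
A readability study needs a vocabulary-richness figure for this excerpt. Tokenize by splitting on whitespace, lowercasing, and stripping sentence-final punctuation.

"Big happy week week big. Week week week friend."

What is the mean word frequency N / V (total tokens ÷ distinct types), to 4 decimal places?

N = 9 tokens, V = 4 types.
Mean frequency = N / V = 9 / 4 = 2.2500

2.2500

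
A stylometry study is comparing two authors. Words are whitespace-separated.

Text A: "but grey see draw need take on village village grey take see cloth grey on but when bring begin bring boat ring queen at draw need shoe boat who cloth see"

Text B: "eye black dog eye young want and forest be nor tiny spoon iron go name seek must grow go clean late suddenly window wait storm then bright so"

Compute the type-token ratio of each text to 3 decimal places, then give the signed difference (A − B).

TTR(A) = 18/31 = 0.581
TTR(B) = 26/28 = 0.929
Difference = 0.581 − 0.929 = -0.348

-0.348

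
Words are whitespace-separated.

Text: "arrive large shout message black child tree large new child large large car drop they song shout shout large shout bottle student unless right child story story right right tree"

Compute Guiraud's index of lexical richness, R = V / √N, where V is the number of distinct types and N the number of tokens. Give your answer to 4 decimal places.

N = 30, V = 17.
√N = 5.477226
R = 17 / 5.477226 = 3.1038

3.1038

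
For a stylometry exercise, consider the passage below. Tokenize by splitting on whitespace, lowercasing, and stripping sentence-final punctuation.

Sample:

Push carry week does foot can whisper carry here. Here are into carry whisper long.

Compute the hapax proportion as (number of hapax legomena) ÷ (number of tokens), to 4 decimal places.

Frequencies: carry:3, whisper:2, here:2, push:1, week:1, does:1, foot:1, can:1, are:1, into:1, long:1
Hapax count = 8; token count = 15.
Ratio = 8 / 15 = 0.5333

0.5333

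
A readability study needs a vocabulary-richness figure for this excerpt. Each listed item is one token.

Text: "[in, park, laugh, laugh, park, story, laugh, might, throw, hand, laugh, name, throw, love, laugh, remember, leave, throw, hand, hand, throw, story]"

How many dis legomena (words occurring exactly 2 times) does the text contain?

Frequencies: laugh:5, throw:4, hand:3, park:2, story:2, in:1, might:1, name:1, love:1, remember:1, leave:1
Words with frequency 2: park, story

2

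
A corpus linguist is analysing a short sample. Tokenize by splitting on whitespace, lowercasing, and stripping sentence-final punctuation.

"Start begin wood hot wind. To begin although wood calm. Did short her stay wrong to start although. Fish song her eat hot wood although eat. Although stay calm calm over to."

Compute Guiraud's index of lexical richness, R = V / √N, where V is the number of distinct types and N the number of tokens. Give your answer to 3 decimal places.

N = 32, V = 17.
√N = 5.656854
R = 17 / 5.656854 = 3.005

3.005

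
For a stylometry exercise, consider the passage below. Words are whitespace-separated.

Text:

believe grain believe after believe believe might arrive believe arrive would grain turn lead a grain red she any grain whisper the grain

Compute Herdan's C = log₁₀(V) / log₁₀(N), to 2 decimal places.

N = 23, V = 14.
log₁₀(V) = 1.146128, log₁₀(N) = 1.361728
C = 1.146128 / 1.361728 = 0.84

0.84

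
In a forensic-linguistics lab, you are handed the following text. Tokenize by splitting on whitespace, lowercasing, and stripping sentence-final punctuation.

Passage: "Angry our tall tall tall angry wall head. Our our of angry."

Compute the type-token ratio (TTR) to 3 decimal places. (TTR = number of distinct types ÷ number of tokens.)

0.500

N = 12 tokens, V = 6 types.
TTR = V / N = 6 / 12 = 0.500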